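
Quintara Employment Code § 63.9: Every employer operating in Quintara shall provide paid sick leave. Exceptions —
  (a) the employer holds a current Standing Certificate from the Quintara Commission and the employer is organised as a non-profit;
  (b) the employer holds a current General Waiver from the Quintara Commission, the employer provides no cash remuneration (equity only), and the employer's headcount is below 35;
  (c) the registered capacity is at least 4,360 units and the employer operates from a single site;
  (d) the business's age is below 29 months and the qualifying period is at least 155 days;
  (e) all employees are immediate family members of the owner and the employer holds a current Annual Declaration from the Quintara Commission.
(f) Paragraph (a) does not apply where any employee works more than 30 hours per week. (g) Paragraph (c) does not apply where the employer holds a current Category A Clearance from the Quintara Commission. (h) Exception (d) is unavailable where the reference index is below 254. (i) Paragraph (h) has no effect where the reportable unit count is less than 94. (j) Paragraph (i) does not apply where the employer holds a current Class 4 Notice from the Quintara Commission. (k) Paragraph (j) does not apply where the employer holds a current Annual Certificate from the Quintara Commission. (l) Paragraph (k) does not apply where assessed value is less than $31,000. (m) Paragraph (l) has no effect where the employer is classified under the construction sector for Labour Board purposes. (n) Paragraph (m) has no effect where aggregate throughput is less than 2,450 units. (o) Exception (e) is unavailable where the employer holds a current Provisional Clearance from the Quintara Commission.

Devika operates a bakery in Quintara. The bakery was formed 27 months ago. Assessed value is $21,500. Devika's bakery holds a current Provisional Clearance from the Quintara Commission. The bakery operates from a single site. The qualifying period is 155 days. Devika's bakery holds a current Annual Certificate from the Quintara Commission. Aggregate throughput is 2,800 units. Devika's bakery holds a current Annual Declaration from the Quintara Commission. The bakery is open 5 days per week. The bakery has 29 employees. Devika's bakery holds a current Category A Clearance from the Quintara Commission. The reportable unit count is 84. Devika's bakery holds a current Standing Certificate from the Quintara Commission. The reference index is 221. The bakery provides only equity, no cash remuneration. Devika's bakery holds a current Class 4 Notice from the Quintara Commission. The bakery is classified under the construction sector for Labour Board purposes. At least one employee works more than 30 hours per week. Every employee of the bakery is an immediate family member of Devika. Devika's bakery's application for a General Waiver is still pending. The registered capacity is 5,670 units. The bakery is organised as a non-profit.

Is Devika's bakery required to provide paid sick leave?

Exception (a)'s conditions are all satisfied: a current Standing Certificate is held; the employer is a non-profit. Turning to paragraph (f): (f) is engaged — at least one employee exceeds 30 hours/week. So (a) is unavailable.
Exception (b) fails — no current General Waiver is held.
Exception (c) is satisfied on its face — the registered capacity is 5,670 units, meeting the 4,360 units threshold; the employer operates from a single site. But applying paragraph (g): (g) operates against (c): a current Category A Clearance is held. So (c) is unavailable.
All of (d)'s requirements are met (the business's age is 27 months, below the 29 months limit; the qualifying period is 155 days, meeting the 155 days threshold). As to paragraphs (h)–(n): (h) would limit (d) — the reference index is 221, below the 254 limit — but (i) sets (h) aside: (i) operates against (h): the reportable unit count is 84, less than the 94 limit. (j) would limit (i) — a current Class 4 Notice is held — but (k) sets (j) aside: (k) operates against (j): a current Annual Certificate is held. (l) is triggered (assessed value is $21,500, less than the $31,000 limit), but yields to (m): (m) operates against (l): the bakery is classified under the construction sector. (n) is inapplicable (aggregate throughput is 2,800 units, not less than 2,450 units), so (m) stands. So (d) applies.
Exception (e): every employee is an immediate family member; a current Annual Declaration is held — every condition holds. Turning to paragraph (o): (o) operates against (e): a current Provisional Clearance is held. So (e) is unavailable.

No — exception (d) applies; Devika's bakery is not required to provide paid sick leave.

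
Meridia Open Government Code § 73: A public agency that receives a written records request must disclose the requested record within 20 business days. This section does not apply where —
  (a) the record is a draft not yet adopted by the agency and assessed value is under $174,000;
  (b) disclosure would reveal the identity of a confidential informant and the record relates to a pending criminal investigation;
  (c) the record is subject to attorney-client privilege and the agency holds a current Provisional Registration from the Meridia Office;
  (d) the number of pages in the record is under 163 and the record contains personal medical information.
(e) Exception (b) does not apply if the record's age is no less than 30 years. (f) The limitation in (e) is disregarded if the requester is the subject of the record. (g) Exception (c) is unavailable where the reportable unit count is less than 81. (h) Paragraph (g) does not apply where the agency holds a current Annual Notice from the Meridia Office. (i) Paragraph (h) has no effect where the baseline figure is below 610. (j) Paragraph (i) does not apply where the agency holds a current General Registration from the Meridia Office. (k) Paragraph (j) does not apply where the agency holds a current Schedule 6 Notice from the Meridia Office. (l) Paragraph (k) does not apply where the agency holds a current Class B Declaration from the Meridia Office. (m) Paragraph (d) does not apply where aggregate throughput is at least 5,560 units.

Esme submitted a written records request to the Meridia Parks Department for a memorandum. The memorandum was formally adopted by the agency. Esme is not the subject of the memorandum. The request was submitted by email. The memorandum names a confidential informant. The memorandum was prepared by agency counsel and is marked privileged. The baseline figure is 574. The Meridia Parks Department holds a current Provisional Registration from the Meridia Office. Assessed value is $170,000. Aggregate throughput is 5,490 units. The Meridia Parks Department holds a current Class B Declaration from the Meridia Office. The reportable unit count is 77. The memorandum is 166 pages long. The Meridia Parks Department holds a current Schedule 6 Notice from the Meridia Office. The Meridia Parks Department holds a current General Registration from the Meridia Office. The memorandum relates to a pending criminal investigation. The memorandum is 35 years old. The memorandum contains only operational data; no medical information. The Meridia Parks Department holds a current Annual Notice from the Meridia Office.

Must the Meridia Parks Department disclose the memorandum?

No — exception (c) applies; the Meridia Parks Department is not required to disclose the memorandum.

Exception (a) does not apply: the memorandum has been formally adopted.
Exception (b)'s conditions are all satisfied: the memorandum names a confidential informant; the memorandum relates to a pending investigation. Turning to paragraphs (e)–(f): (e) is triggered — the record's age is 35 years, meeting the 30 years threshold. (f) is not triggered (Esme is not the subject of the memorandum), so (e) stands. Exception (b) does not apply.
Exception (c)'s conditions are all satisfied: the memorandum is privileged; a current Provisional Registration is held. Applying paragraphs (g)–(l): (g) applies (the reportable unit count is 77, less than the 81 limit), but is overridden by (h): (h) operates against (g): a current Annual Notice is held. (i) is triggered (the baseline figure is 574, below the 610 limit), but is displaced by (j): (j) is triggered — a current General Registration is held. (k) applies (a current Schedule 6 Notice is held), but is set aside by (l): (l) applies — a current Class B Declaration is held. (c) remains available.
Exception (d) requires that the number of pages in the record is under 163; but the number of pages in the record is 166, not under 163, so (d) is unavailable.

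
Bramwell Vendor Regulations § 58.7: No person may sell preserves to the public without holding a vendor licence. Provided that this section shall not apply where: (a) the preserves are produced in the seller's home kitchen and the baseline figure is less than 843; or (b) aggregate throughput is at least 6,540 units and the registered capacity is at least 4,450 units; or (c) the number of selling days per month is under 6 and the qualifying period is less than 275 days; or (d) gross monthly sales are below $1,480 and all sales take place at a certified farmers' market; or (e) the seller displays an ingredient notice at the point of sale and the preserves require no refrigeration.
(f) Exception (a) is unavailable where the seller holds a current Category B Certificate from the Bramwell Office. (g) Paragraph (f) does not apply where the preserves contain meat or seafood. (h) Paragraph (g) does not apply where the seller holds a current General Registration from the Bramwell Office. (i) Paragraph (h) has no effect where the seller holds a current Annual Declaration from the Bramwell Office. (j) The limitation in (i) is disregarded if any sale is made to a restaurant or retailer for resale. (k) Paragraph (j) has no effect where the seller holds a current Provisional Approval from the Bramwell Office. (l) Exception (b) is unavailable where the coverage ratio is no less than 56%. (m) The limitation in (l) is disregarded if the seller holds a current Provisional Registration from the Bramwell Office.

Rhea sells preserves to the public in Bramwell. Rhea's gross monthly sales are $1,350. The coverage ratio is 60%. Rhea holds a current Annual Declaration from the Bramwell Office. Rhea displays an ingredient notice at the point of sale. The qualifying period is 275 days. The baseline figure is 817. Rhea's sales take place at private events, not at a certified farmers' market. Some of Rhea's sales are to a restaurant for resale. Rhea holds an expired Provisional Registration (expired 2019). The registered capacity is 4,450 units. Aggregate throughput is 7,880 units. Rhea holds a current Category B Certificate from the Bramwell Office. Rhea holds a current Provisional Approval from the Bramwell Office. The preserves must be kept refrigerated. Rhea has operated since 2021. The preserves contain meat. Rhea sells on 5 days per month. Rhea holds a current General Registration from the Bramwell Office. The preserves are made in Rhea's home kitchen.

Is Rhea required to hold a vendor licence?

No — exception (a) applies; Rhea is not required to hold a vendor licence.

Exception (a): the preserves are home-kitchen produced; the baseline figure is 817, less than the 843 limit — every condition holds. Considering the limiting provisions: (f) is engaged (a current Category B Certificate is held), but is overridden by (g): (g) operates against (f): the preserves contain meat. (h) would limit (g) — a current General Registration is held — but (i) sets (h) aside: (i) operates against (h): a current Annual Declaration is held. (j) is engaged (some sales are to a restaurant for resale), but is itself disapplied by (k): (k) is triggered — a current Provisional Approval is held. Exception (a) stands.
Exception (b): aggregate throughput is 7,880 units, meeting the 6,540 units threshold; the registered capacity is 4,450 units, meeting the 4,450 units threshold — every condition holds. However, paragraphs (l)–(m) must be considered: (l) is engaged — the coverage ratio is 60%, meeting the 56% threshold. (m) is not triggered (the Provisional Registration is not current), so (l) stands. (b) is therefore removed.
Exception (c) requires that the qualifying period is less than 275 days; but the qualifying period is 275 days, not less than 275 days, so (c) is unavailable.
Exception (d) fails — sales are at private events, not a certified farmers' market.
Exception (e) fails — the preserves require refrigeration.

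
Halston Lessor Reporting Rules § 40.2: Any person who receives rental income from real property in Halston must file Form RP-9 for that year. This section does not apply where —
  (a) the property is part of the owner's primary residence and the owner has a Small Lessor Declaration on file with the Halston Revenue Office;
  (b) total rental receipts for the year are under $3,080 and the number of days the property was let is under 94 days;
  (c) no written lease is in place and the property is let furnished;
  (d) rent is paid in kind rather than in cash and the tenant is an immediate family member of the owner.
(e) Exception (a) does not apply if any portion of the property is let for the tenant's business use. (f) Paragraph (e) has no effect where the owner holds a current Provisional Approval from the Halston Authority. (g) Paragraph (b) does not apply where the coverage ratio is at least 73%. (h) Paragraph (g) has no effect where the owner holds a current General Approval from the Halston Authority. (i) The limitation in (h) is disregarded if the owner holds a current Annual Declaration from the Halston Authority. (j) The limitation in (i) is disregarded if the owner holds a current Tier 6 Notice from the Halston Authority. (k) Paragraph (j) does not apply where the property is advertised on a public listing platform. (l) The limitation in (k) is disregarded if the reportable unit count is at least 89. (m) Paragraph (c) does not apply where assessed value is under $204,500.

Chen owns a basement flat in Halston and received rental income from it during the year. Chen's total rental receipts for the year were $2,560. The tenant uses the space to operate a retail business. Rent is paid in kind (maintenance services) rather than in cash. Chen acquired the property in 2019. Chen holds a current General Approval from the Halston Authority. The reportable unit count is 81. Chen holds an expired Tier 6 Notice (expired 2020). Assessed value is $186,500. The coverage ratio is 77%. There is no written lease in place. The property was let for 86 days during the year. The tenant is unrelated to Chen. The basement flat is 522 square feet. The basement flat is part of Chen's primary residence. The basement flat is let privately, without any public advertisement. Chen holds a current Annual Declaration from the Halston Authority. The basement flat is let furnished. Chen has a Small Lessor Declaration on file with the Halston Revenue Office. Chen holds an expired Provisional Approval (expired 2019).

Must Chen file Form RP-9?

Exception (a)'s conditions are all satisfied: the basement flat is part of the primary residence; a Small Lessor Declaration is on file. However, paragraphs (e)–(f) must be considered: (e) operates against (a): the space is let for business use. (f) is not triggered (there is no Provisional Approval in force), so (e) stands. So (a) is unavailable.
Exception (b)'s conditions are all satisfied: total rental receipts for the year are $2,560, under the $3,080 limit; the number of days the property was let is 86 days, under the 94 days limit. But: (g) operates against (b): the coverage ratio is 77%, meeting the 73% threshold. (h) is triggered (a current General Approval is held), but is overridden by (i): (i) applies — a current Annual Declaration is held. (j), which would lift (i), is not triggered — there is no Tier 6 Notice in force. Exception (b) does not apply.
Exception (c) is satisfied on its face — there is no written lease; the property is let furnished. But: (m) operates against (c): assessed value is $186,500, under the $204,500 limit. (c) is therefore removed.
Exception (d) fails — the tenant is unrelated to the owner.
No exception applies. The general rule governs.

Yes — Chen must file Form RP-9.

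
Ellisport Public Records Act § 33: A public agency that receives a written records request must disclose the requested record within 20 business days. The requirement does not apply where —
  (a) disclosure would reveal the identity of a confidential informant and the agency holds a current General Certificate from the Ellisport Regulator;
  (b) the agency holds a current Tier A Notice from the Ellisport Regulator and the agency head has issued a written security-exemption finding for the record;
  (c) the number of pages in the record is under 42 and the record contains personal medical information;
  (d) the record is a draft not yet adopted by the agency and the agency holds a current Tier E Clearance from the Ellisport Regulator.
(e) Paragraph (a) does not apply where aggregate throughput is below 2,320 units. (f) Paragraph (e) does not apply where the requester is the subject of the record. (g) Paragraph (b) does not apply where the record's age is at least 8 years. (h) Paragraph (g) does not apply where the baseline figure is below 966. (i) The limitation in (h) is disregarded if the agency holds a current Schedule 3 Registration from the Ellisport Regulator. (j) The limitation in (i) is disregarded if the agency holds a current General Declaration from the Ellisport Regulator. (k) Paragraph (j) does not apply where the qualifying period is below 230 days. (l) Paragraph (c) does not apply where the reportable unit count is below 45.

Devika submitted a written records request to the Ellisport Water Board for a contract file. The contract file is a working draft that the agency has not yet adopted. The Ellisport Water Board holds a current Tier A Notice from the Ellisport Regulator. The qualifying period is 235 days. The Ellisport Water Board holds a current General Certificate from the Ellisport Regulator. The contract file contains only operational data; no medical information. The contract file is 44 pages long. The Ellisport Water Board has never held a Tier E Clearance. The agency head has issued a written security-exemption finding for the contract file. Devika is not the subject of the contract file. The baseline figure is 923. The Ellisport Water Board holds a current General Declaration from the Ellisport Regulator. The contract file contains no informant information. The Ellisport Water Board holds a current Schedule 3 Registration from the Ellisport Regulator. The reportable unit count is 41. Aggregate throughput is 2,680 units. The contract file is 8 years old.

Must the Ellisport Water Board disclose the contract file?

No — exception (b) applies; the Ellisport Water Board is not required to disclose the contract file.

Exception (a) does not apply: the contract file contains no informant information.
Exception (b): a current Tier A Notice is held; a written security-exemption finding has been issued — every condition holds. As to paragraphs (g)–(k): (g) is triggered (the record's age is 8 years, meeting the 8 years threshold), but yields to (h): (h) operates against (g): the baseline figure is 923, below the 966 limit. (i) operates (a current Schedule 3 Registration is held), but is overridden by (j): (j) operates against (i): a current General Declaration is held. (k) is not triggered (the qualifying period is 235 days, not below 230 days), so (j) stands. Exception (b) stands.
Exception (c) fails — the number of pages in the record is 44, not under 42.
Exception (d) fails — there is no Tier E Clearance in force.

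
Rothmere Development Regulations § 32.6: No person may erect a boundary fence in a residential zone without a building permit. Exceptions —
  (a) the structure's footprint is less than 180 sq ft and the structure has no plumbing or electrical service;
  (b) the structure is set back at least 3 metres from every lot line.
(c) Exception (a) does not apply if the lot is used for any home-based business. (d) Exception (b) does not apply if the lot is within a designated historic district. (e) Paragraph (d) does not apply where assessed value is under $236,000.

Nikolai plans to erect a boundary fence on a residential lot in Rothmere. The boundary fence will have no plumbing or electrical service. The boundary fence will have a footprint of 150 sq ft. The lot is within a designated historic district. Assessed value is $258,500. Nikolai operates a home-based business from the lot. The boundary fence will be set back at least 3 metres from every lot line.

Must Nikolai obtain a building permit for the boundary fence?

Exception (a)'s conditions are all satisfied: the structure's footprint is 150 sq ft, less than the 180 sq ft limit; there is no plumbing or electrical service. However, paragraph (c) must be considered: (c) is triggered — a home-based business operates on the lot. (a) is therefore removed.
Exception (b)'s conditions are all satisfied: the setback is at least 3 m on every side. Turning to paragraphs (d)–(e): (d) operates against (b): the lot is in a historic district. (e), which would lift (d), does not operate here — assessed value is $258,500, not under $236,000. Exception (b) does not apply.
None of the exceptions is available; § 32.6 applies in full.

Yes — Nikolai must obtain a building permit.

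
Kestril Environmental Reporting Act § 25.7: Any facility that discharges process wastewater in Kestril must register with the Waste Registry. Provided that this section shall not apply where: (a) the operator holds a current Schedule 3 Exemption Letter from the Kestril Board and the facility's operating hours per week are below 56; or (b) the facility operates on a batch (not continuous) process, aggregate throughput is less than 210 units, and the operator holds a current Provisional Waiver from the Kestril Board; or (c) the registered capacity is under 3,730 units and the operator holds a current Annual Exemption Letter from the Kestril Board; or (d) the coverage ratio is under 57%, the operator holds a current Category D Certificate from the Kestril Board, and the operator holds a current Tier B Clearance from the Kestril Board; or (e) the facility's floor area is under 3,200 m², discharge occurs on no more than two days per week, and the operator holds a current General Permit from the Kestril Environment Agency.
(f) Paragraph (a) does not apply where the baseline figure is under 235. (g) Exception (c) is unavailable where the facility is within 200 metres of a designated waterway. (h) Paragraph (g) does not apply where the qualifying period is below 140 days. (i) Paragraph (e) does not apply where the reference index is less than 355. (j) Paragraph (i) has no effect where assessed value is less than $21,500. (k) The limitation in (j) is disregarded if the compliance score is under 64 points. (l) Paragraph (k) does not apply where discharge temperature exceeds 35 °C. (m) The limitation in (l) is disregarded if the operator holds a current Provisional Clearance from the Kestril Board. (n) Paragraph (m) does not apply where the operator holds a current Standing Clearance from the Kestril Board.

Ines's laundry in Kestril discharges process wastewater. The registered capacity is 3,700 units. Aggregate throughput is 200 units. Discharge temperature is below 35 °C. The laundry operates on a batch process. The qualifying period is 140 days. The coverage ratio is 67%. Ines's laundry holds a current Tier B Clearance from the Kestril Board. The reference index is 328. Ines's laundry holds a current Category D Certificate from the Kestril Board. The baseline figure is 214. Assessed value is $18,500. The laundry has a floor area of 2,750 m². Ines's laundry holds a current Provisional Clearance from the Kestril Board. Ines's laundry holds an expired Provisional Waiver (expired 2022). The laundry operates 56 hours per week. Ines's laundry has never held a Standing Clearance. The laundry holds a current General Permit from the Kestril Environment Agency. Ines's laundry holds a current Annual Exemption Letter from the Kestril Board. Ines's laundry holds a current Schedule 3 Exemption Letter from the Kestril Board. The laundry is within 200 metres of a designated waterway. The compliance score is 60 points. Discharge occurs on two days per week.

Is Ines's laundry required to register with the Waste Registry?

Yes — Ines's laundry must register with the Waste Registry.

Exception (a) fails — the facility's operating hours per week are 56, not below 56.
Exception (b) does not apply: there is no Provisional Waiver in force.
Exception (c) is satisfied on its face — the registered capacity is 3,700 units, under the 3,730 units limit; a current Annual Exemption Letter is held. However, paragraphs (g)–(h) must be considered: (g) operates against (c): the laundry is within 200 m of a designated waterway. (h) is not triggered (the qualifying period is 140 days, not below 140 days), so (g) stands. So (c) is unavailable.
Exception (d) fails — the coverage ratio is 67%, not under 57%.
Exception (e)'s conditions are all satisfied: the facility's floor area is 2,750 m², under the 3,200 m² limit; discharge occurs on no more than two days per week; a current General Permit is held. Turning to paragraphs (i)–(n): (i) is engaged — the reference index is 328, less than the 355 limit. (j) applies (assessed value is $18,500, less than the $21,500 limit), but yields to (k): (k) applies — the compliance score is 60 points, under the 64 points limit. (l) is not triggered (discharge temperature is below 35 °C), so (k) stands. So (e) is unavailable.
No exception displaces § 25.7.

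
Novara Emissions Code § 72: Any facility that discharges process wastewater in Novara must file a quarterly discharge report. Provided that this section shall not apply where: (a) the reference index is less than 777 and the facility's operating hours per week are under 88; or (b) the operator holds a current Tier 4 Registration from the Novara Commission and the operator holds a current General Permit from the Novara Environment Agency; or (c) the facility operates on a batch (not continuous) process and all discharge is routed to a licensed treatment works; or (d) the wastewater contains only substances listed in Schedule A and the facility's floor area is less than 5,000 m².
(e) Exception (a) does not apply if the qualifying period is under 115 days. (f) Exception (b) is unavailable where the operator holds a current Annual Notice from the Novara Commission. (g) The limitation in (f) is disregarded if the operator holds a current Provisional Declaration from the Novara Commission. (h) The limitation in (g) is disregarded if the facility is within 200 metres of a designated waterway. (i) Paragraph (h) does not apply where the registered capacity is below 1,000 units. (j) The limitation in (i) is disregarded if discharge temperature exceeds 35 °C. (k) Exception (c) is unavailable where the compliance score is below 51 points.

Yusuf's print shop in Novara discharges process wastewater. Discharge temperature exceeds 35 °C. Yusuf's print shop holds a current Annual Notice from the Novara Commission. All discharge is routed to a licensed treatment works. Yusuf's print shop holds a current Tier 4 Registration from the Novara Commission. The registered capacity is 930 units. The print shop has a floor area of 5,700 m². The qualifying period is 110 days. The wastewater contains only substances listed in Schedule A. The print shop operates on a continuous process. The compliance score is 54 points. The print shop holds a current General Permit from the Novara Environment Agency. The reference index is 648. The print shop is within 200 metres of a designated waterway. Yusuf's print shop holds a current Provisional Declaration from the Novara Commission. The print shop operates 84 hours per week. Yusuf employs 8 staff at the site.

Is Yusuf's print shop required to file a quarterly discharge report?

Exception (a): the reference index is 648, less than the 777 limit; the facility's operating hours per week are 84, under the 88 limit — every condition holds. Turning to paragraph (e): (e) operates against (a): the qualifying period is 110 days, under the 115 days limit. (a) is therefore removed.
All of (b)'s requirements are met (a current Tier 4 Registration is held; a current General Permit is held). But: (f) operates against (b): a current Annual Notice is held. (g) would limit (f) — a current Provisional Declaration is held — but (h) sets (g) aside: (h) operates against (g): the print shop is within 200 m of a designated waterway. (i) is engaged (the registered capacity is 930 units, below the 1,000 units limit), but is set aside by (j): (j) operates against (i): discharge temperature exceeds 35 °C. (b) is therefore removed.
Exception (c) fails — the facility operates on a continuous process.
Exception (d) requires that the facility's floor area is less than 5,000 m²; but the facility's floor area is 5,700 m², not less than 5,000 m², so (d) is unavailable.
Every exception is unavailable, so the rule governs.

Yes — Yusuf's print shop must file a quarterly discharge report.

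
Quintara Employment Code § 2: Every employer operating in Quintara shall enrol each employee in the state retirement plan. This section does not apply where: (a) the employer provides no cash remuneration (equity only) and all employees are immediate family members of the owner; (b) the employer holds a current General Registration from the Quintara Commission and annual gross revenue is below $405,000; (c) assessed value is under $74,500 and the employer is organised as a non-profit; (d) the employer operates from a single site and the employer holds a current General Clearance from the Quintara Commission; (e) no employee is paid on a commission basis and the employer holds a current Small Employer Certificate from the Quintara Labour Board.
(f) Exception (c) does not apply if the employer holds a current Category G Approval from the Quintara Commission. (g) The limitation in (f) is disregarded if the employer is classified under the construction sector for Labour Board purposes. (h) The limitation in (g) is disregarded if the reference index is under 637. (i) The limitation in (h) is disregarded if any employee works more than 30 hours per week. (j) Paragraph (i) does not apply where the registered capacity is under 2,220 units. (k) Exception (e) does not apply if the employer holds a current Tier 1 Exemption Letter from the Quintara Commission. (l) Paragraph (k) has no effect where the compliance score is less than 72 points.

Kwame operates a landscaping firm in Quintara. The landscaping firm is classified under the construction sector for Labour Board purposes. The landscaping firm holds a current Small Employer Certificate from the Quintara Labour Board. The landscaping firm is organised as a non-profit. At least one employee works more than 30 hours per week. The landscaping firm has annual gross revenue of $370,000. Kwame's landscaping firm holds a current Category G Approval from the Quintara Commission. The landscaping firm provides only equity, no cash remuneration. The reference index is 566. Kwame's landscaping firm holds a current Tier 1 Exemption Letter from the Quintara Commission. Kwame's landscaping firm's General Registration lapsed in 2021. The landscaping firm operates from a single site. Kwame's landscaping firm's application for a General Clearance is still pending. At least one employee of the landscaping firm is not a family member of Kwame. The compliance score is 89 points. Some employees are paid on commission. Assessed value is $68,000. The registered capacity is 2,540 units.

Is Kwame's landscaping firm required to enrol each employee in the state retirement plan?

Exception (a) fails — at least one employee is not a family member.
Exception (b) does not apply: there is no General Registration in force.
All of (c)'s requirements are met (assessed value is $68,000, under the $74,500 limit; the employer is a non-profit). Applying paragraphs (f)–(j): (f) is triggered (a current Category G Approval is held), but is overridden by (g): (g) operates against (f): the landscaping firm is classified under the construction sector. (h) operates (the reference index is 566, under the 637 limit), but is overridden by (i): (i) is triggered — at least one employee exceeds 30 hours/week. (j) is inapplicable (the registered capacity is 2,540 units, not under 2,220 units), so (i) stands. Exception (c) stands.
Exception (d) requires that the employer holds a current General Clearance from the Quintara Commission; but there is no General Clearance in force, so (d) is unavailable.
Exception (e) does not apply: some employees are paid on commission.

No — exception (c) applies; Kwame's landscaping firm is not required to enrol each employee in the state retirement plan.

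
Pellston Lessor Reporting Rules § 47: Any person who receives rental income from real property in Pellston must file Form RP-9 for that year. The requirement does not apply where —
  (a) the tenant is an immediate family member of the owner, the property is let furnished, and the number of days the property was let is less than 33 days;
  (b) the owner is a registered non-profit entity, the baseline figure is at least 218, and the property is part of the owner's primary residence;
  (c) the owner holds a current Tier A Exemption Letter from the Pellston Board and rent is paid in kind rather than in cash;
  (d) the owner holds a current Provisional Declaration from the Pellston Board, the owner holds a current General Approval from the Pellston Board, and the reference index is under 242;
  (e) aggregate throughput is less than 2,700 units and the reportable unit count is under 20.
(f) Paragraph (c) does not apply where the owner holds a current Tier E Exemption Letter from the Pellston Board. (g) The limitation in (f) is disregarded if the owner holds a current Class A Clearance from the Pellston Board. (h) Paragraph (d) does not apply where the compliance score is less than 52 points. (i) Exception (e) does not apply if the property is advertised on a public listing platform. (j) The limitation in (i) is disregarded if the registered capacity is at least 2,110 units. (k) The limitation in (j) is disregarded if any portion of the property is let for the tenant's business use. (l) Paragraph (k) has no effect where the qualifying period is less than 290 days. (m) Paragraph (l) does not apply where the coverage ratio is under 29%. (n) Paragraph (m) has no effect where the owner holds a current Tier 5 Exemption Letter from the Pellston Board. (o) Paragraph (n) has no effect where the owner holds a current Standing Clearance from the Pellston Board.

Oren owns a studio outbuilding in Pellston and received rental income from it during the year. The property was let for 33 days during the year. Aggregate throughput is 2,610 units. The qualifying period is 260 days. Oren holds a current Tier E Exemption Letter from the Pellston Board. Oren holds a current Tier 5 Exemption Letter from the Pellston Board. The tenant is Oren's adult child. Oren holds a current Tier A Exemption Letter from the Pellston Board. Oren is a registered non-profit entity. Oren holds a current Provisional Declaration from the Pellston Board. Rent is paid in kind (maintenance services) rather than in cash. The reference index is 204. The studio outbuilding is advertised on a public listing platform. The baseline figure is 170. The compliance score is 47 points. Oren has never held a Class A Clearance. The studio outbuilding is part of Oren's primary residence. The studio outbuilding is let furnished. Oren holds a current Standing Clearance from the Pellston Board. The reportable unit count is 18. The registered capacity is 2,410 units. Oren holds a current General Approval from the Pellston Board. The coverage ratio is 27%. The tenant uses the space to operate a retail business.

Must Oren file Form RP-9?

Exception (a) requires that the number of days the property was let is less than 33 days; but the number of days the property was let is 33 days, not less than 33 days, so (a) is unavailable.
Exception (b) does not apply: the baseline figure is 170, short of 218.
Exception (c) is satisfied on its face — a current Tier A Exemption Letter is held; rent is paid in kind. But applying paragraphs (f)–(g): (f) is triggered — a current Tier E Exemption Letter is held. (g), which would lift (f), does not operate here — the Class A Clearance is not current. Exception (c) does not apply.
Exception (d): a current Provisional Declaration is held; a current General Approval is held; the reference index is 204, under the 242 limit — every condition holds. However, paragraph (h) must be considered: (h) is triggered — the compliance score is 47 points, less than the 52 points limit. Exception (d) does not apply.
All of (e)'s requirements are met (aggregate throughput is 2,610 units, less than the 2,700 units limit; the reportable unit count is 18, under the 20 limit). However, paragraphs (i)–(o) must be considered: (i) is engaged — the property is publicly advertised. (j) would limit (i) — the registered capacity is 2,410 units, meeting the 2,110 units threshold — but (k) sets (j) aside: (k) operates against (j): the space is let for business use. (l) would limit (k) — the qualifying period is 260 days, less than the 290 days limit — but (m) sets (l) aside: (m) is engaged — the coverage ratio is 27%, under the 29% limit. (n) is triggered (a current Tier 5 Exemption Letter is held), but is itself disapplied by (o): (o) operates against (n): a current Standing Clearance is held. So (e) is unavailable.
Every exception is unavailable, so the rule governs.

Yes — Oren must file Form RP-9.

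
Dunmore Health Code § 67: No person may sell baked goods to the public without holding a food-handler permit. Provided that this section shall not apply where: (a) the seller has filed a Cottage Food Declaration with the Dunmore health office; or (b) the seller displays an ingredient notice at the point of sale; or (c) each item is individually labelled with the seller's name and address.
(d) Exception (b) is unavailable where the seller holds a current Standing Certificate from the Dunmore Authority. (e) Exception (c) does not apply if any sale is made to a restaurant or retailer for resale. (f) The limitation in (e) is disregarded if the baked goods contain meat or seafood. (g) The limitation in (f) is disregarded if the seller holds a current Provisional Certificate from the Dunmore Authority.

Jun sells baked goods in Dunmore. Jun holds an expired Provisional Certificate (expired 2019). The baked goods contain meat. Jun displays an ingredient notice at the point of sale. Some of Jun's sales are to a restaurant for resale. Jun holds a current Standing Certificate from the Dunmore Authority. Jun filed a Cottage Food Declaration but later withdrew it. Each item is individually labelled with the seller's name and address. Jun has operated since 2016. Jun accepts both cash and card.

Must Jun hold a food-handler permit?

No — exception (c) applies; Jun is not required to hold a food-handler permit.

Exception (a) fails — the Cottage Food Declaration was withdrawn.
Exception (b): an ingredient notice is displayed — every condition holds. But: (d) applies — a current Standing Certificate is held. So (b) is unavailable.
All of (c)'s requirements are met (items are individually labelled). Considering the limiting provisions: (e) is engaged (some sales are to a restaurant for resale), but yields to (f): (f) is engaged — the baked goods contain meat. (g), which would lift (f), is not engaged — the Provisional Certificate is not current. Exception (c) stands.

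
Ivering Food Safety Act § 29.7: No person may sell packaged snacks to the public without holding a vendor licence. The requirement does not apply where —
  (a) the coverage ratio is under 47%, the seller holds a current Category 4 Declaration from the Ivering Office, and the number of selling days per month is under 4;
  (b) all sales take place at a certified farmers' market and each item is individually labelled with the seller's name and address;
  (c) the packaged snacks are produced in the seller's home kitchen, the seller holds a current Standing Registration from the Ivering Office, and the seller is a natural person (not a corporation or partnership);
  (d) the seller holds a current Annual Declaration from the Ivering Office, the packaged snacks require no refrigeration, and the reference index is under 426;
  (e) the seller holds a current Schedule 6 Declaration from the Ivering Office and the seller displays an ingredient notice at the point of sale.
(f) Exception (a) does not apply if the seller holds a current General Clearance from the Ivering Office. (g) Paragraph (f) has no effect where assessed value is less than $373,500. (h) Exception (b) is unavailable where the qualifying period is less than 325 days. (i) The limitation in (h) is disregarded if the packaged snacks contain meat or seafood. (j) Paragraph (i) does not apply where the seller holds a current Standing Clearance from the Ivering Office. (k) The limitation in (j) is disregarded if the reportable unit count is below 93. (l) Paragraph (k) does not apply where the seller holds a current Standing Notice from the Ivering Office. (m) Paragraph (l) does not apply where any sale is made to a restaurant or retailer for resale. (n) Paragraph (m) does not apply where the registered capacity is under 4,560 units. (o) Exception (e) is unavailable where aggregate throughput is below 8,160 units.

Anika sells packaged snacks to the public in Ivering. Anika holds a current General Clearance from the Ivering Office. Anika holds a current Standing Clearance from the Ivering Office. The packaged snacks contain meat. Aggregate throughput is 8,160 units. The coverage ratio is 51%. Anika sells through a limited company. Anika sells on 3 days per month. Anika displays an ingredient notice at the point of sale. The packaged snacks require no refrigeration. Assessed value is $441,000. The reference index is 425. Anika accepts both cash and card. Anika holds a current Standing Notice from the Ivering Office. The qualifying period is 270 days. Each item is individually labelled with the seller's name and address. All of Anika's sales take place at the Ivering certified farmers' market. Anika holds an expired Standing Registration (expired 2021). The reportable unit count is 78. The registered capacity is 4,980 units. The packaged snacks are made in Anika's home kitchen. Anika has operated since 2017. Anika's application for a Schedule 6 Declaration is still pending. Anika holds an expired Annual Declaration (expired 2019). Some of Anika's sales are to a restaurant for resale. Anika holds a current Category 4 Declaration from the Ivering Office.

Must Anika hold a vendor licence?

No — exception (b) applies; Anika is not required to hold a vendor licence.

Exception (a) requires that the coverage ratio is under 47%; but the coverage ratio is 51%, not under 47%, so (a) is unavailable.
Exception (b)'s conditions are all satisfied: all sales are at a certified farmers' market; items are individually labelled. Considering the limiting provisions: (h) is triggered (the qualifying period is 270 days, less than the 325 days limit), but is set aside by (i): (i) operates against (h): the packaged snacks contain meat. (j) is engaged (a current Standing Clearance is held), but is displaced by (k): (k) operates against (j): the reportable unit count is 78, below the 93 limit. (l) would limit (k) — a current Standing Notice is held — but (m) sets (l) aside: (m) operates against (l): some sales are to a restaurant for resale. (n), which would lift (m), is not triggered — the registered capacity is 4,980 units, not under 4,560 units. Exception (b) stands.
Exception (c) requires that the seller holds a current Standing Registration from the Ivering Office; but the Standing Registration is not current, so (c) is unavailable.
Exception (d) fails — the Annual Declaration is not current.
Exception (e) fails — no current Schedule 6 Declaration is held.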